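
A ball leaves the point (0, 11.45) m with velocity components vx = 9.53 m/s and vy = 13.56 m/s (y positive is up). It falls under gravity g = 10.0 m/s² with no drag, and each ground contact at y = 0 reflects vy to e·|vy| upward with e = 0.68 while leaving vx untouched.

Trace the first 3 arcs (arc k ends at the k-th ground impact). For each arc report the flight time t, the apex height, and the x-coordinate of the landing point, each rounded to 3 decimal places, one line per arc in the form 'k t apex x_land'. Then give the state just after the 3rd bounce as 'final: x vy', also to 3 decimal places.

1 3.388 20.644 32.287
2 2.763 9.546 58.622
3 1.879 4.414 76.530
final: 76.530 6.389

Arc 1: start y=11.450, vy=13.560 → t=3.388, apex=20.644, x_land=32.287, impact vy=-20.319
  bounce: vy ← 0.68·20.319 = 13.817
Arc 2: start y=0.000, vy=13.817 → t=2.763, apex=9.546, x_land=58.622, impact vy=-13.817
  bounce: vy ← 0.68·13.817 = 9.396
Arc 3: start y=0.000, vy=9.396 → t=1.879, apex=4.414, x_land=76.530, impact vy=-9.396
  bounce: vy ← 0.68·9.396 = 6.389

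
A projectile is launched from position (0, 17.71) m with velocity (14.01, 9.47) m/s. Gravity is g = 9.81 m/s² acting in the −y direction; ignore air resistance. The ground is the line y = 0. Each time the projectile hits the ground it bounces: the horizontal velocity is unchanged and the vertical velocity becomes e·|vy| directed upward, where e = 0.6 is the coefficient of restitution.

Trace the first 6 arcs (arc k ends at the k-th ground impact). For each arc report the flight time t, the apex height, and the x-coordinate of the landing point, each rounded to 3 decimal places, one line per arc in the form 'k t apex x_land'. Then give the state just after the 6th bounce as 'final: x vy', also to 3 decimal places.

1 3.097 22.281 43.384
2 2.558 8.021 79.216
3 1.535 2.888 100.715
4 0.921 1.040 113.614
5 0.552 0.374 121.354
6 0.331 0.135 125.997
final: 125.997 0.975

Arc 1: start y=17.710, vy=9.470 → t=3.097, apex=22.281, x_land=43.384, impact vy=-20.908
  bounce: vy ← 0.6·20.908 = 12.545
Arc 2: start y=0.000, vy=12.545 → t=2.558, apex=8.021, x_land=79.216, impact vy=-12.545
  bounce: vy ← 0.6·12.545 = 7.527
Arc 3: start y=0.000, vy=7.527 → t=1.535, apex=2.888, x_land=100.715, impact vy=-7.527
  bounce: vy ← 0.6·7.527 = 4.516
Arc 4: start y=0.000, vy=4.516 → t=0.921, apex=1.040, x_land=113.614, impact vy=-4.516
  bounce: vy ← 0.6·4.516 = 2.710
Arc 5: start y=0.000, vy=2.710 → t=0.552, apex=0.374, x_land=121.354, impact vy=-2.710
  bounce: vy ← 0.6·2.710 = 1.626
Arc 6: start y=0.000, vy=1.626 → t=0.331, apex=0.135, x_land=125.997, impact vy=-1.626
  bounce: vy ← 0.6·1.626 = 0.975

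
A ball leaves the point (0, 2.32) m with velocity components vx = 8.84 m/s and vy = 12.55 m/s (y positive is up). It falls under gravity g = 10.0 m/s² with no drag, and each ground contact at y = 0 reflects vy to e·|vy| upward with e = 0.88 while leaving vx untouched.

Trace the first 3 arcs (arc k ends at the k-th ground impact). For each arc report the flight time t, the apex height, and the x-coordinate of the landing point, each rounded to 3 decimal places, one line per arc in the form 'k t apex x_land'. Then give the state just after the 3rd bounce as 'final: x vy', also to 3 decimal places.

1 2.683 10.195 23.717
2 2.513 7.895 45.934
3 2.212 6.114 65.484
final: 65.484 9.731

Arc 1: start y=2.320, vy=12.550 → t=2.683, apex=10.195, x_land=23.717, impact vy=-14.279
  bounce: vy ← 0.88·14.279 = 12.566
Arc 2: start y=0.000, vy=12.566 → t=2.513, apex=7.895, x_land=45.934, impact vy=-12.566
  bounce: vy ← 0.88·12.566 = 11.058
Arc 3: start y=0.000, vy=11.058 → t=2.212, apex=6.114, x_land=65.484, impact vy=-11.058
  bounce: vy ← 0.88·11.058 = 9.731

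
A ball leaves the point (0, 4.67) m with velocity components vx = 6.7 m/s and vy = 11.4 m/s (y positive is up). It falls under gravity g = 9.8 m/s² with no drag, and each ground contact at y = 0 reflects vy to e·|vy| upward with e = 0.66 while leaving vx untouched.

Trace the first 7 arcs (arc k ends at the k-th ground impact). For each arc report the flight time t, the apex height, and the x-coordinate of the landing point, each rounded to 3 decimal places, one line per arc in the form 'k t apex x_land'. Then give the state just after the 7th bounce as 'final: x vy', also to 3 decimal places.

Arc 1: start y=4.670, vy=11.400 → t=2.682, apex=11.301, x_land=17.969, impact vy=-14.883
  bounce: vy ← 0.66·14.883 = 9.823
Arc 2: start y=0.000, vy=9.823 → t=2.005, apex=4.923, x_land=31.400, impact vy=-9.823
  bounce: vy ← 0.66·9.823 = 6.483
Arc 3: start y=0.000, vy=6.483 → t=1.323, apex=2.144, x_land=40.264, impact vy=-6.483
  bounce: vy ← 0.66·6.483 = 4.279
Arc 4: start y=0.000, vy=4.279 → t=0.873, apex=0.934, x_land=46.114, impact vy=-4.279
  bounce: vy ← 0.66·4.279 = 2.824
Arc 5: start y=0.000, vy=2.824 → t=0.576, apex=0.407, x_land=49.976, impact vy=-2.824
  bounce: vy ← 0.66·2.824 = 1.864
Arc 6: start y=0.000, vy=1.864 → t=0.380, apex=0.177, x_land=52.524, impact vy=-1.864
  bounce: vy ← 0.66·1.864 = 1.230
Arc 7: start y=0.000, vy=1.230 → t=0.251, apex=0.077, x_land=54.206, impact vy=-1.230
  bounce: vy ← 0.66·1.230 = 0.812

1 2.682 11.301 17.969
2 2.005 4.923 31.400
3 1.323 2.144 40.264
4 0.873 0.934 46.114
5 0.576 0.407 49.976
6 0.380 0.177 52.524
7 0.251 0.077 54.206
final: 54.206 0.812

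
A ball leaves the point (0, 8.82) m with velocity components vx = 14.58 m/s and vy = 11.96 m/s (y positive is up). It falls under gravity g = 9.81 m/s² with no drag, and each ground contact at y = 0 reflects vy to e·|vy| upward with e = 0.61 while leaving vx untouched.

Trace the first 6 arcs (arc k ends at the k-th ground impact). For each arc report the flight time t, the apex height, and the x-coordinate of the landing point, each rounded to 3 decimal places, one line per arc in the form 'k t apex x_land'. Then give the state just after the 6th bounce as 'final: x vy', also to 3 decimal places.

Arc 1: start y=8.820, vy=11.960 → t=3.031, apex=16.111, x_land=44.199, impact vy=-17.779
  bounce: vy ← 0.61·17.779 = 10.845
Arc 2: start y=0.000, vy=10.845 → t=2.211, apex=5.995, x_land=76.436, impact vy=-10.845
  bounce: vy ← 0.61·10.845 = 6.616
Arc 3: start y=0.000, vy=6.616 → t=1.349, apex=2.231, x_land=96.101, impact vy=-6.616
  bounce: vy ← 0.61·6.616 = 4.035
Arc 4: start y=0.000, vy=4.035 → t=0.823, apex=0.830, x_land=108.096, impact vy=-4.035
  bounce: vy ← 0.61·4.035 = 2.462
Arc 5: start y=0.000, vy=2.462 → t=0.502, apex=0.309, x_land=115.413, impact vy=-2.462
  bounce: vy ← 0.61·2.462 = 1.502
Arc 6: start y=0.000, vy=1.502 → t=0.306, apex=0.115, x_land=119.877, impact vy=-1.502
  bounce: vy ← 0.61·1.502 = 0.916

1 3.031 16.111 44.199
2 2.211 5.995 76.436
3 1.349 2.231 96.101
4 0.823 0.830 108.096
5 0.502 0.309 115.413
6 0.306 0.115 119.877
final: 119.877 0.916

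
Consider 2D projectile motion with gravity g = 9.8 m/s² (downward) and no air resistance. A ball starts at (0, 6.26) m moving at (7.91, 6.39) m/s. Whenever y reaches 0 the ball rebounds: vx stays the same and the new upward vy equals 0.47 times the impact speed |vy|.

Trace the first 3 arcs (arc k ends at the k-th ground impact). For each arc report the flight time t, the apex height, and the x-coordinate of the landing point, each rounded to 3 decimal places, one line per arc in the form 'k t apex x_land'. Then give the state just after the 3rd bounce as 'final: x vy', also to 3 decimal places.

1 1.957 8.343 15.479
2 1.227 1.843 25.182
3 0.576 0.407 29.742
final: 29.742 1.328

Arc 1: start y=6.260, vy=6.390 → t=1.957, apex=8.343, x_land=15.479, impact vy=-12.788
  bounce: vy ← 0.47·12.788 = 6.010
Arc 2: start y=0.000, vy=6.010 → t=1.227, apex=1.843, x_land=25.182, impact vy=-6.010
  bounce: vy ← 0.47·6.010 = 2.825
Arc 3: start y=0.000, vy=2.825 → t=0.576, apex=0.407, x_land=29.742, impact vy=-2.825
  bounce: vy ← 0.47·2.825 = 1.328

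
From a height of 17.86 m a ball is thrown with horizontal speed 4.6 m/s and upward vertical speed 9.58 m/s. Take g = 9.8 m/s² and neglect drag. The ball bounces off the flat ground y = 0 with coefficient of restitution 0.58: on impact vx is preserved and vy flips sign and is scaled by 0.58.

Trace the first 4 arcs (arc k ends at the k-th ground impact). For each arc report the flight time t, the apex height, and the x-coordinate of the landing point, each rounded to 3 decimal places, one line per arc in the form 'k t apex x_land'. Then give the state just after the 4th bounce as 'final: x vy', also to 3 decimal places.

Arc 1: start y=17.860, vy=9.580 → t=3.122, apex=22.542, x_land=14.363, impact vy=-21.020
  bounce: vy ← 0.58·21.020 = 12.191
Arc 2: start y=0.000, vy=12.191 → t=2.488, apex=7.583, x_land=25.808, impact vy=-12.191
  bounce: vy ← 0.58·12.191 = 7.071
Arc 3: start y=0.000, vy=7.071 → t=1.443, apex=2.551, x_land=32.446, impact vy=-7.071
  bounce: vy ← 0.58·7.071 = 4.101
Arc 4: start y=0.000, vy=4.101 → t=0.837, apex=0.858, x_land=36.297, impact vy=-4.101
  bounce: vy ← 0.58·4.101 = 2.379

1 3.122 22.542 14.363
2 2.488 7.583 25.808
3 1.443 2.551 32.446
4 0.837 0.858 36.297
final: 36.297 2.379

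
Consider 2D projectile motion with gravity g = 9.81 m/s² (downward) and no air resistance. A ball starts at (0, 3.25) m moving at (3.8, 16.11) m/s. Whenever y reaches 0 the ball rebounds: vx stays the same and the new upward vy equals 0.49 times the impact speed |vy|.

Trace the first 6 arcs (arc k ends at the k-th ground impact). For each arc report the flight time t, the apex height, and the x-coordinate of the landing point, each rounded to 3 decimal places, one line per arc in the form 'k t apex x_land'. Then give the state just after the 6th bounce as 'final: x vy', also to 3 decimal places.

1 3.475 16.478 13.205
2 1.796 3.956 20.031
3 0.880 0.950 23.375
4 0.431 0.228 25.014
5 0.211 0.055 25.817
6 0.104 0.013 26.211
final: 26.211 0.249

Arc 1: start y=3.250, vy=16.110 → t=3.475, apex=16.478, x_land=13.205, impact vy=-17.980
  bounce: vy ← 0.49·17.980 = 8.810
Arc 2: start y=0.000, vy=8.810 → t=1.796, apex=3.956, x_land=20.031, impact vy=-8.810
  bounce: vy ← 0.49·8.810 = 4.317
Arc 3: start y=0.000, vy=4.317 → t=0.880, apex=0.950, x_land=23.375, impact vy=-4.317
  bounce: vy ← 0.49·4.317 = 2.115
Arc 4: start y=0.000, vy=2.115 → t=0.431, apex=0.228, x_land=25.014, impact vy=-2.115
  bounce: vy ← 0.49·2.115 = 1.037
Arc 5: start y=0.000, vy=1.037 → t=0.211, apex=0.055, x_land=25.817, impact vy=-1.037
  bounce: vy ← 0.49·1.037 = 0.508
Arc 6: start y=0.000, vy=0.508 → t=0.104, apex=0.013, x_land=26.211, impact vy=-0.508
  bounce: vy ← 0.49·0.508 = 0.249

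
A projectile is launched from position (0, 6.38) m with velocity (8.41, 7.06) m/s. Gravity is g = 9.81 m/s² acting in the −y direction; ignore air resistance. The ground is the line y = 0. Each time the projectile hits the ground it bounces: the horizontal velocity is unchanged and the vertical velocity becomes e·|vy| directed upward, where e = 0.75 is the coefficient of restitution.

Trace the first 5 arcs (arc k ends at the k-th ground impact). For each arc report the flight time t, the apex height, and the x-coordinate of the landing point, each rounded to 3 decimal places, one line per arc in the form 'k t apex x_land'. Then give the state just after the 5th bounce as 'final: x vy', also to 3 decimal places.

1 2.068 8.920 17.394
2 2.023 5.018 34.406
3 1.517 2.822 47.165
4 1.138 1.588 56.735
5 0.853 0.893 63.912
final: 63.912 3.139

Arc 1: start y=6.380, vy=7.060 → t=2.068, apex=8.920, x_land=17.394, impact vy=-13.229
  bounce: vy ← 0.75·13.229 = 9.922
Arc 2: start y=0.000, vy=9.922 → t=2.023, apex=5.018, x_land=34.406, impact vy=-9.922
  bounce: vy ← 0.75·9.922 = 7.442
Arc 3: start y=0.000, vy=7.442 → t=1.517, apex=2.822, x_land=47.165, impact vy=-7.442
  bounce: vy ← 0.75·7.442 = 5.581
Arc 4: start y=0.000, vy=5.581 → t=1.138, apex=1.588, x_land=56.735, impact vy=-5.581
  bounce: vy ← 0.75·5.581 = 4.186
Arc 5: start y=0.000, vy=4.186 → t=0.853, apex=0.893, x_land=63.912, impact vy=-4.186
  bounce: vy ← 0.75·4.186 = 3.139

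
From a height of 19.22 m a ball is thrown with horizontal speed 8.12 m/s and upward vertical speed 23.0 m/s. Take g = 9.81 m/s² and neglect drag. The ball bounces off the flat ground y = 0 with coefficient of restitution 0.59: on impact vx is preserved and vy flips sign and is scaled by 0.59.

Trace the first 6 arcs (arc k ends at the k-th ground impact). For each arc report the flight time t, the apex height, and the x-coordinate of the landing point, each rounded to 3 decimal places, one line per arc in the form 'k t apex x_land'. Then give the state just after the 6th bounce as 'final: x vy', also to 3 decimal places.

1 5.413 46.182 43.953
2 3.621 16.076 73.354
3 2.136 5.596 90.700
4 1.260 1.948 100.935
5 0.744 0.678 106.973
6 0.439 0.236 110.536
final: 110.536 1.270

Arc 1: start y=19.220, vy=23.000 → t=5.413, apex=46.182, x_land=43.953, impact vy=-30.101
  bounce: vy ← 0.59·30.101 = 17.760
Arc 2: start y=0.000, vy=17.760 → t=3.621, apex=16.076, x_land=73.354, impact vy=-17.760
  bounce: vy ← 0.59·17.760 = 10.478
Arc 3: start y=0.000, vy=10.478 → t=2.136, apex=5.596, x_land=90.700, impact vy=-10.478
  bounce: vy ← 0.59·10.478 = 6.182
Arc 4: start y=0.000, vy=6.182 → t=1.260, apex=1.948, x_land=100.935, impact vy=-6.182
  bounce: vy ← 0.59·6.182 = 3.647
Arc 5: start y=0.000, vy=3.647 → t=0.744, apex=0.678, x_land=106.973, impact vy=-3.647
  bounce: vy ← 0.59·3.647 = 2.152
Arc 6: start y=0.000, vy=2.152 → t=0.439, apex=0.236, x_land=110.536, impact vy=-2.152
  bounce: vy ← 0.59·2.152 = 1.270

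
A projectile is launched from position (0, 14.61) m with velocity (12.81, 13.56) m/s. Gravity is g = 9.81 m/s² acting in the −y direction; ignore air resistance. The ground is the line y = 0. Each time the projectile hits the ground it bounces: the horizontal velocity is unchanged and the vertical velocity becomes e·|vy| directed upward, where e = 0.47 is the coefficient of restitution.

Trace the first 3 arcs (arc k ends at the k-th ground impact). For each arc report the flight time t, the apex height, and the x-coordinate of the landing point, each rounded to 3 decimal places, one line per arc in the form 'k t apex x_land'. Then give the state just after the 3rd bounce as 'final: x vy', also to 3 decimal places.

1 3.593 23.982 46.032
2 2.078 5.298 72.657
3 0.977 1.170 85.171
final: 85.171 2.252

Arc 1: start y=14.610, vy=13.560 → t=3.593, apex=23.982, x_land=46.032, impact vy=-21.692
  bounce: vy ← 0.47·21.692 = 10.195
Arc 2: start y=0.000, vy=10.195 → t=2.078, apex=5.298, x_land=72.657, impact vy=-10.195
  bounce: vy ← 0.47·10.195 = 4.792
Arc 3: start y=0.000, vy=4.792 → t=0.977, apex=1.170, x_land=85.171, impact vy=-4.792
  bounce: vy ← 0.47·4.792 = 2.252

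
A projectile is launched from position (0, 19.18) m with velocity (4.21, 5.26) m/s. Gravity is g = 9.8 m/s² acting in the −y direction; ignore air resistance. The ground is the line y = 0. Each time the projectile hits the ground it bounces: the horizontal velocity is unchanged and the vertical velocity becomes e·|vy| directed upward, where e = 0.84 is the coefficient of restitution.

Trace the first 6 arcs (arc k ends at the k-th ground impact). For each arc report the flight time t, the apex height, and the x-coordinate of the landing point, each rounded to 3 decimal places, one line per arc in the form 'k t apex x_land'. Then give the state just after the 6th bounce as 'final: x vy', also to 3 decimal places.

Arc 1: start y=19.180, vy=5.260 → t=2.587, apex=20.592, x_land=10.890, impact vy=-20.090
  bounce: vy ← 0.84·20.090 = 16.875
Arc 2: start y=0.000, vy=16.875 → t=3.444, apex=14.529, x_land=25.389, impact vy=-16.875
  bounce: vy ← 0.84·16.875 = 14.175
Arc 3: start y=0.000, vy=14.175 → t=2.893, apex=10.252, x_land=37.568, impact vy=-14.175
  bounce: vy ← 0.84·14.175 = 11.907
Arc 4: start y=0.000, vy=11.907 → t=2.430, apex=7.234, x_land=47.799, impact vy=-11.907
  bounce: vy ← 0.84·11.907 = 10.002
Arc 5: start y=0.000, vy=10.002 → t=2.041, apex=5.104, x_land=56.392, impact vy=-10.002
  bounce: vy ← 0.84·10.002 = 8.402
Arc 6: start y=0.000, vy=8.402 → t=1.715, apex=3.601, x_land=63.611, impact vy=-8.402
  bounce: vy ← 0.84·8.402 = 7.057

1 2.587 20.592 10.890
2 3.444 14.529 25.389
3 2.893 10.252 37.568
4 2.430 7.234 47.799
5 2.041 5.104 56.392
6 1.715 3.601 63.611
final: 63.611 7.057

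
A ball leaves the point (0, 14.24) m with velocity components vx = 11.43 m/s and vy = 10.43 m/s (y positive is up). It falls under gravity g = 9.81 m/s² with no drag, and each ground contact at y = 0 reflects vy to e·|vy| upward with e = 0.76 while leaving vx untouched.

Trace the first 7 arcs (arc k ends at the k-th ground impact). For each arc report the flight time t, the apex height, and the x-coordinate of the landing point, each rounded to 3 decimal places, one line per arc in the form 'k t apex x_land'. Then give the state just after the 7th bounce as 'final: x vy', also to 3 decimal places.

Arc 1: start y=14.240, vy=10.430 → t=3.072, apex=19.785, x_land=35.108, impact vy=-19.702
  bounce: vy ← 0.76·19.702 = 14.974
Arc 2: start y=0.000, vy=14.974 → t=3.053, apex=11.428, x_land=70.001, impact vy=-14.974
  bounce: vy ← 0.76·14.974 = 11.380
Arc 3: start y=0.000, vy=11.380 → t=2.320, apex=6.601, x_land=96.519, impact vy=-11.380
  bounce: vy ← 0.76·11.380 = 8.649
Arc 4: start y=0.000, vy=8.649 → t=1.763, apex=3.812, x_land=116.673, impact vy=-8.649
  bounce: vy ← 0.76·8.649 = 6.573
Arc 5: start y=0.000, vy=6.573 → t=1.340, apex=2.202, x_land=131.990, impact vy=-6.573
  bounce: vy ← 0.76·6.573 = 4.996
Arc 6: start y=0.000, vy=4.996 → t=1.018, apex=1.272, x_land=143.631, impact vy=-4.996
  bounce: vy ← 0.76·4.996 = 3.797
Arc 7: start y=0.000, vy=3.797 → t=0.774, apex=0.735, x_land=152.478, impact vy=-3.797
  bounce: vy ← 0.76·3.797 = 2.885

1 3.072 19.785 35.108
2 3.053 11.428 70.001
3 2.320 6.601 96.519
4 1.763 3.812 116.673
5 1.340 2.202 131.990
6 1.018 1.272 143.631
7 0.774 0.735 152.478
final: 152.478 2.885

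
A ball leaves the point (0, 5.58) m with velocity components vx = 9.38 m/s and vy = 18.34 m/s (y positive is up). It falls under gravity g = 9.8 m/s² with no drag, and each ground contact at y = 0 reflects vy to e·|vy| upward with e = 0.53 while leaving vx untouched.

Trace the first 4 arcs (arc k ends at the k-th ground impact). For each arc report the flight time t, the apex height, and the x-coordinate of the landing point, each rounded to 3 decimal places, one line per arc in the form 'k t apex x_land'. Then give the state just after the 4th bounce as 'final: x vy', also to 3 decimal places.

Arc 1: start y=5.580, vy=18.340 → t=4.026, apex=22.741, x_land=37.761, impact vy=-21.112
  bounce: vy ← 0.53·21.112 = 11.189
Arc 2: start y=0.000, vy=11.189 → t=2.284, apex=6.388, x_land=59.181, impact vy=-11.189
  bounce: vy ← 0.53·11.189 = 5.930
Arc 3: start y=0.000, vy=5.930 → t=1.210, apex=1.794, x_land=70.534, impact vy=-5.930
  bounce: vy ← 0.53·5.930 = 3.143
Arc 4: start y=0.000, vy=3.143 → t=0.641, apex=0.504, x_land=76.550, impact vy=-3.143
  bounce: vy ← 0.53·3.143 = 1.666

1 4.026 22.741 37.761
2 2.284 6.388 59.181
3 1.210 1.794 70.534
4 0.641 0.504 76.550
final: 76.550 1.666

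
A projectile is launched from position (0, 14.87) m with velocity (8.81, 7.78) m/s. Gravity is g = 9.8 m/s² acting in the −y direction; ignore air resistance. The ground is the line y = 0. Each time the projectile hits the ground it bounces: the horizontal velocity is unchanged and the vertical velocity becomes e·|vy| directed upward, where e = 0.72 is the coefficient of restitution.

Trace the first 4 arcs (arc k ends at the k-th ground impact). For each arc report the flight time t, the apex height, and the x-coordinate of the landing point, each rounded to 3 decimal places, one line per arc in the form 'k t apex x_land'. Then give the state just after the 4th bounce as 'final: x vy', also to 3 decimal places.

1 2.708 17.958 23.860
2 2.757 9.310 48.147
3 1.985 4.826 65.633
4 1.429 2.502 78.224
final: 78.224 5.042

Arc 1: start y=14.870, vy=7.780 → t=2.708, apex=17.958, x_land=23.860, impact vy=-18.761
  bounce: vy ← 0.72·18.761 = 13.508
Arc 2: start y=0.000, vy=13.508 → t=2.757, apex=9.310, x_land=48.147, impact vy=-13.508
  bounce: vy ← 0.72·13.508 = 9.726
Arc 3: start y=0.000, vy=9.726 → t=1.985, apex=4.826, x_land=65.633, impact vy=-9.726
  bounce: vy ← 0.72·9.726 = 7.003
Arc 4: start y=0.000, vy=7.003 → t=1.429, apex=2.502, x_land=78.224, impact vy=-7.003
  bounce: vy ← 0.72·7.003 = 5.042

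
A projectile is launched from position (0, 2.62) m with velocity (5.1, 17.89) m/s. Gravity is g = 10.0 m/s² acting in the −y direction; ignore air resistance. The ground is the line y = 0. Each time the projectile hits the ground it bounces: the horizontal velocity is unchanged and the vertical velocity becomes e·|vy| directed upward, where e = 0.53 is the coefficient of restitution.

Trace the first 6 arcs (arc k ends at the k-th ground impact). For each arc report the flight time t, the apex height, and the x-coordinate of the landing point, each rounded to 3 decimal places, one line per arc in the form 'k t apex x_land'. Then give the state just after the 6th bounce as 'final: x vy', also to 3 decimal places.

1 3.719 18.623 18.966
2 2.046 5.231 29.399
3 1.084 1.469 34.929
4 0.575 0.413 37.860
5 0.305 0.116 39.413
6 0.161 0.033 40.236
final: 40.236 0.428

Arc 1: start y=2.620, vy=17.890 → t=3.719, apex=18.623, x_land=18.966, impact vy=-19.299
  bounce: vy ← 0.53·19.299 = 10.228
Arc 2: start y=0.000, vy=10.228 → t=2.046, apex=5.231, x_land=29.399, impact vy=-10.228
  bounce: vy ← 0.53·10.228 = 5.421
Arc 3: start y=0.000, vy=5.421 → t=1.084, apex=1.469, x_land=34.929, impact vy=-5.421
  bounce: vy ← 0.53·5.421 = 2.873
Arc 4: start y=0.000, vy=2.873 → t=0.575, apex=0.413, x_land=37.860, impact vy=-2.873
  bounce: vy ← 0.53·2.873 = 1.523
Arc 5: start y=0.000, vy=1.523 → t=0.305, apex=0.116, x_land=39.413, impact vy=-1.523
  bounce: vy ← 0.53·1.523 = 0.807
Arc 6: start y=0.000, vy=0.807 → t=0.161, apex=0.033, x_land=40.236, impact vy=-0.807
  bounce: vy ← 0.53·0.807 = 0.428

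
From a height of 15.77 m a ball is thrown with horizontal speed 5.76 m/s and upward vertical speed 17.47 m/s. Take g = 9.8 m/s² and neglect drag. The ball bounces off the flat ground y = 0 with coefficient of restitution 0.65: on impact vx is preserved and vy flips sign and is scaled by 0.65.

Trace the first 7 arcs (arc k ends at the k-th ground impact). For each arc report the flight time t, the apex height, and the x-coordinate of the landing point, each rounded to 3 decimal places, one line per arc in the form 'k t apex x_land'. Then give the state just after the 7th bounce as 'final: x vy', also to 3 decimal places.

1 4.312 31.341 24.836
2 3.288 13.242 43.773
3 2.137 5.595 56.083
4 1.389 2.364 64.084
5 0.903 0.999 69.285
6 0.587 0.422 72.665
7 0.381 0.178 74.863
final: 74.863 1.215

Arc 1: start y=15.770, vy=17.470 → t=4.312, apex=31.341, x_land=24.836, impact vy=-24.785
  bounce: vy ← 0.65·24.785 = 16.110
Arc 2: start y=0.000, vy=16.110 → t=3.288, apex=13.242, x_land=43.773, impact vy=-16.110
  bounce: vy ← 0.65·16.110 = 10.472
Arc 3: start y=0.000, vy=10.472 → t=2.137, apex=5.595, x_land=56.083, impact vy=-10.472
  bounce: vy ← 0.65·10.472 = 6.807
Arc 4: start y=0.000, vy=6.807 → t=1.389, apex=2.364, x_land=64.084, impact vy=-6.807
  bounce: vy ← 0.65·6.807 = 4.424
Arc 5: start y=0.000, vy=4.424 → t=0.903, apex=0.999, x_land=69.285, impact vy=-4.424
  bounce: vy ← 0.65·4.424 = 2.876
Arc 6: start y=0.000, vy=2.876 → t=0.587, apex=0.422, x_land=72.665, impact vy=-2.876
  bounce: vy ← 0.65·2.876 = 1.869
Arc 7: start y=0.000, vy=1.869 → t=0.381, apex=0.178, x_land=74.863, impact vy=-1.869
  bounce: vy ← 0.65·1.869 = 1.215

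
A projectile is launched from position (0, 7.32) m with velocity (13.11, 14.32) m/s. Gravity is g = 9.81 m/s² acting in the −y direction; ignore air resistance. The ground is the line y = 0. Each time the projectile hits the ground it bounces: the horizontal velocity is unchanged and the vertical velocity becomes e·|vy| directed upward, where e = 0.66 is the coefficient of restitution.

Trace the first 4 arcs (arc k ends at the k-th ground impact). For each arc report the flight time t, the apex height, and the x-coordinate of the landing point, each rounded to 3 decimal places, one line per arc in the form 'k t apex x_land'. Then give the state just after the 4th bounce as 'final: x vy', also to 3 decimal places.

Arc 1: start y=7.320, vy=14.320 → t=3.363, apex=17.772, x_land=44.092, impact vy=-18.673
  bounce: vy ← 0.66·18.673 = 12.324
Arc 2: start y=0.000, vy=12.324 → t=2.513, apex=7.741, x_land=77.031, impact vy=-12.324
  bounce: vy ← 0.66·12.324 = 8.134
Arc 3: start y=0.000, vy=8.134 → t=1.658, apex=3.372, x_land=98.772, impact vy=-8.134
  bounce: vy ← 0.66·8.134 = 5.368
Arc 4: start y=0.000, vy=5.368 → t=1.094, apex=1.469, x_land=113.120, impact vy=-5.368
  bounce: vy ← 0.66·5.368 = 3.543

1 3.363 17.772 44.092
2 2.513 7.741 77.031
3 1.658 3.372 98.772
4 1.094 1.469 113.120
final: 113.120 3.543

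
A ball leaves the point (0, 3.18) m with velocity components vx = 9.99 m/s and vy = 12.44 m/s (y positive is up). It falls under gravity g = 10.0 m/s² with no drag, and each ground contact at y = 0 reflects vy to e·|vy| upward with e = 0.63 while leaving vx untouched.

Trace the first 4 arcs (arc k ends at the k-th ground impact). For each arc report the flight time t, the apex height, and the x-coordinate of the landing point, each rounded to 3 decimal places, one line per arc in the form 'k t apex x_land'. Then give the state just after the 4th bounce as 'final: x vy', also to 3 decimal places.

Arc 1: start y=3.180, vy=12.440 → t=2.722, apex=10.918, x_land=27.190, impact vy=-14.777
  bounce: vy ← 0.63·14.777 = 9.309
Arc 2: start y=0.000, vy=9.309 → t=1.862, apex=4.333, x_land=45.790, impact vy=-9.309
  bounce: vy ← 0.63·9.309 = 5.865
Arc 3: start y=0.000, vy=5.865 → t=1.173, apex=1.720, x_land=57.508, impact vy=-5.865
  bounce: vy ← 0.63·5.865 = 3.695
Arc 4: start y=0.000, vy=3.695 → t=0.739, apex=0.683, x_land=64.890, impact vy=-3.695
  bounce: vy ← 0.63·3.695 = 2.328

1 2.722 10.918 27.190
2 1.862 4.333 45.790
3 1.173 1.720 57.508
4 0.739 0.683 64.890
final: 64.890 2.328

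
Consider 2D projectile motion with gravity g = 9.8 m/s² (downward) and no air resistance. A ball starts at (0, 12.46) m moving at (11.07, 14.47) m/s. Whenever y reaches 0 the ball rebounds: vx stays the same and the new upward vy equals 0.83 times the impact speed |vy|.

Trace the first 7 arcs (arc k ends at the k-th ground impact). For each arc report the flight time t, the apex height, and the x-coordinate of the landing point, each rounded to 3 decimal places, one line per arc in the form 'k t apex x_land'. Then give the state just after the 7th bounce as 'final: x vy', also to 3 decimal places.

Arc 1: start y=12.460, vy=14.470 → t=3.650, apex=23.143, x_land=40.403, impact vy=-21.298
  bounce: vy ← 0.83·21.298 = 17.677
Arc 2: start y=0.000, vy=17.677 → t=3.608, apex=15.943, x_land=80.339, impact vy=-17.677
  bounce: vy ← 0.83·17.677 = 14.672
Arc 3: start y=0.000, vy=14.672 → t=2.994, apex=10.983, x_land=113.486, impact vy=-14.672
  bounce: vy ← 0.83·14.672 = 12.178
Arc 4: start y=0.000, vy=12.178 → t=2.485, apex=7.566, x_land=140.998, impact vy=-12.178
  bounce: vy ← 0.83·12.178 = 10.108
Arc 5: start y=0.000, vy=10.108 → t=2.063, apex=5.212, x_land=163.833, impact vy=-10.108
  bounce: vy ← 0.83·10.108 = 8.389
Arc 6: start y=0.000, vy=8.389 → t=1.712, apex=3.591, x_land=182.786, impact vy=-8.389
  bounce: vy ← 0.83·8.389 = 6.963
Arc 7: start y=0.000, vy=6.963 → t=1.421, apex=2.474, x_land=198.517, impact vy=-6.963
  bounce: vy ← 0.83·6.963 = 5.779

1 3.650 23.143 40.403
2 3.608 15.943 80.339
3 2.994 10.983 113.486
4 2.485 7.566 140.998
5 2.063 5.212 163.833
6 1.712 3.591 182.786
7 1.421 2.474 198.517
final: 198.517 5.779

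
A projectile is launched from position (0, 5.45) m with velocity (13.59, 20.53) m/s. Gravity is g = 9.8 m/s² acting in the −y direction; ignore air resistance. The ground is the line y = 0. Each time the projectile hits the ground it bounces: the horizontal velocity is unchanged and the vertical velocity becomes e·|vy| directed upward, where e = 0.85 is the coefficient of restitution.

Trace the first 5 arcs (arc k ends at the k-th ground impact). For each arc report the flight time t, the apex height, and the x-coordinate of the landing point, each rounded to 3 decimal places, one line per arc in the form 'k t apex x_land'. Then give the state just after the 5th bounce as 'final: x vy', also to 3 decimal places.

Arc 1: start y=5.450, vy=20.530 → t=4.440, apex=26.954, x_land=60.343, impact vy=-22.985
  bounce: vy ← 0.85·22.985 = 19.537
Arc 2: start y=0.000, vy=19.537 → t=3.987, apex=19.474, x_land=114.529, impact vy=-19.537
  bounce: vy ← 0.85·19.537 = 16.607
Arc 3: start y=0.000, vy=16.607 → t=3.389, apex=14.070, x_land=160.587, impact vy=-16.607
  bounce: vy ← 0.85·16.607 = 14.116
Arc 4: start y=0.000, vy=14.116 → t=2.881, apex=10.166, x_land=199.736, impact vy=-14.116
  bounce: vy ← 0.85·14.116 = 11.998
Arc 5: start y=0.000, vy=11.998 → t=2.449, apex=7.345, x_land=233.012, impact vy=-11.998
  bounce: vy ← 0.85·11.998 = 10.198

1 4.440 26.954 60.343
2 3.987 19.474 114.529
3 3.389 14.070 160.587
4 2.881 10.166 199.736
5 2.449 7.345 233.012
final: 233.012 10.198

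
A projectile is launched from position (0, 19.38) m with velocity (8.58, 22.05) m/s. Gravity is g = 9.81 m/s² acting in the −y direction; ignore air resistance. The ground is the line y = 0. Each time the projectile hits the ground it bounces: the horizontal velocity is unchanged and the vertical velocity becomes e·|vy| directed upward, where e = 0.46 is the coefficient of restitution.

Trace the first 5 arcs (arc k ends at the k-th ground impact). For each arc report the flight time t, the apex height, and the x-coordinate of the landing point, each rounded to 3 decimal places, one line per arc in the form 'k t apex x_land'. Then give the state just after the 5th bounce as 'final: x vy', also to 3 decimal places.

Arc 1: start y=19.380, vy=22.050 → t=5.248, apex=44.161, x_land=45.030, impact vy=-29.435
  bounce: vy ← 0.46·29.435 = 13.540
Arc 2: start y=0.000, vy=13.540 → t=2.760, apex=9.344, x_land=68.715, impact vy=-13.540
  bounce: vy ← 0.46·13.540 = 6.229
Arc 3: start y=0.000, vy=6.229 → t=1.270, apex=1.977, x_land=79.610, impact vy=-6.229
  bounce: vy ← 0.46·6.229 = 2.865
Arc 4: start y=0.000, vy=2.865 → t=0.584, apex=0.418, x_land=84.622, impact vy=-2.865
  bounce: vy ← 0.46·2.865 = 1.318
Arc 5: start y=0.000, vy=1.318 → t=0.269, apex=0.089, x_land=86.927, impact vy=-1.318
  bounce: vy ← 0.46·1.318 = 0.606

1 5.248 44.161 45.030
2 2.760 9.344 68.715
3 1.270 1.977 79.610
4 0.584 0.418 84.622
5 0.269 0.089 86.927
final: 86.927 0.606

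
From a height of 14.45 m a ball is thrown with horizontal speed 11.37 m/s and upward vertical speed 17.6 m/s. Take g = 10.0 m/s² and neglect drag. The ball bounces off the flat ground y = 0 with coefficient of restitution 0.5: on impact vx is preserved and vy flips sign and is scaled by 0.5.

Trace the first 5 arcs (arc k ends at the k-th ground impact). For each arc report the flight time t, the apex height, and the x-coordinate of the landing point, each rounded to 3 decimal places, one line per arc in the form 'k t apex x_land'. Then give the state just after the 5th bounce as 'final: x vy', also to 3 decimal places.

Arc 1: start y=14.450, vy=17.600 → t=4.207, apex=29.938, x_land=47.833, impact vy=-24.470
  bounce: vy ← 0.5·24.470 = 12.235
Arc 2: start y=0.000, vy=12.235 → t=2.447, apex=7.485, x_land=75.655, impact vy=-12.235
  bounce: vy ← 0.5·12.235 = 6.117
Arc 3: start y=0.000, vy=6.117 → t=1.223, apex=1.871, x_land=89.566, impact vy=-6.117
  bounce: vy ← 0.5·6.117 = 3.059
Arc 4: start y=0.000, vy=3.059 → t=0.612, apex=0.468, x_land=96.521, impact vy=-3.059
  bounce: vy ← 0.5·3.059 = 1.529
Arc 5: start y=0.000, vy=1.529 → t=0.306, apex=0.117, x_land=99.999, impact vy=-1.529
  bounce: vy ← 0.5·1.529 = 0.765

1 4.207 29.938 47.833
2 2.447 7.485 75.655
3 1.223 1.871 89.566
4 0.612 0.468 96.521
5 0.306 0.117 99.999
final: 99.999 0.765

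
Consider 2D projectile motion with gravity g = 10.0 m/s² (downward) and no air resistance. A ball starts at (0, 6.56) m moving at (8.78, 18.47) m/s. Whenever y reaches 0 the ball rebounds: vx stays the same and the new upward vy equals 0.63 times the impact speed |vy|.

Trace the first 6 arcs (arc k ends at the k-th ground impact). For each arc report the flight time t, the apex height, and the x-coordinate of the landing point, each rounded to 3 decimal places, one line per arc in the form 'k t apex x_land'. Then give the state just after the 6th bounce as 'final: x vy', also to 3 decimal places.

1 4.020 23.617 35.299
2 2.738 9.374 59.342
3 1.725 3.720 74.489
4 1.087 1.477 84.032
5 0.685 0.586 90.044
6 0.431 0.233 93.831
final: 93.831 1.359

Arc 1: start y=6.560, vy=18.470 → t=4.020, apex=23.617, x_land=35.299, impact vy=-21.733
  bounce: vy ← 0.63·21.733 = 13.692
Arc 2: start y=0.000, vy=13.692 → t=2.738, apex=9.374, x_land=59.342, impact vy=-13.692
  bounce: vy ← 0.63·13.692 = 8.626
Arc 3: start y=0.000, vy=8.626 → t=1.725, apex=3.720, x_land=74.489, impact vy=-8.626
  bounce: vy ← 0.63·8.626 = 5.434
Arc 4: start y=0.000, vy=5.434 → t=1.087, apex=1.477, x_land=84.032, impact vy=-5.434
  bounce: vy ← 0.63·5.434 = 3.424
Arc 5: start y=0.000, vy=3.424 → t=0.685, apex=0.586, x_land=90.044, impact vy=-3.424
  bounce: vy ← 0.63·3.424 = 2.157
Arc 6: start y=0.000, vy=2.157 → t=0.431, apex=0.233, x_land=93.831, impact vy=-2.157
  bounce: vy ← 0.63·2.157 = 1.359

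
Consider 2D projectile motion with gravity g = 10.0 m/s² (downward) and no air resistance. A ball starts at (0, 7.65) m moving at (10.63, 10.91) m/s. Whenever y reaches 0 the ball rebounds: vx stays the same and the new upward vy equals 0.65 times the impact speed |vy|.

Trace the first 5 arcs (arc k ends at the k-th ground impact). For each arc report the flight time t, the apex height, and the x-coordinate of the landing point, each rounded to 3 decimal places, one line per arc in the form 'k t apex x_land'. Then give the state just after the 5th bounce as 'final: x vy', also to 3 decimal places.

Arc 1: start y=7.650, vy=10.910 → t=2.740, apex=13.601, x_land=29.130, impact vy=-16.493
  bounce: vy ← 0.65·16.493 = 10.721
Arc 2: start y=0.000, vy=10.721 → t=2.144, apex=5.747, x_land=51.922, impact vy=-10.721
  bounce: vy ← 0.65·10.721 = 6.968
Arc 3: start y=0.000, vy=6.968 → t=1.394, apex=2.428, x_land=66.737, impact vy=-6.968
  bounce: vy ← 0.65·6.968 = 4.529
Arc 4: start y=0.000, vy=4.529 → t=0.906, apex=1.026, x_land=76.366, impact vy=-4.529
  bounce: vy ← 0.65·4.529 = 2.944
Arc 5: start y=0.000, vy=2.944 → t=0.589, apex=0.433, x_land=82.625, impact vy=-2.944
  bounce: vy ← 0.65·2.944 = 1.914

1 2.740 13.601 29.130
2 2.144 5.747 51.922
3 1.394 2.428 66.737
4 0.906 1.026 76.366
5 0.589 0.433 82.625
final: 82.625 1.914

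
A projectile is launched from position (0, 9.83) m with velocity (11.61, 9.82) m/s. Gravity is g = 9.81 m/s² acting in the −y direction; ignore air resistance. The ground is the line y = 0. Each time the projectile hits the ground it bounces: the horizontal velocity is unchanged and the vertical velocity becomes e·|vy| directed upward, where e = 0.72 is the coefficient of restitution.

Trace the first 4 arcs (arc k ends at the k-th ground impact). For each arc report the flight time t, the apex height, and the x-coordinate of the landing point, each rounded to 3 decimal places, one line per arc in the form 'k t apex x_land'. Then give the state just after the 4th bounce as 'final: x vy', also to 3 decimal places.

Arc 1: start y=9.830, vy=9.820 → t=2.735, apex=14.745, x_land=31.751, impact vy=-17.009
  bounce: vy ← 0.72·17.009 = 12.246
Arc 2: start y=0.000, vy=12.246 → t=2.497, apex=7.644, x_land=60.738, impact vy=-12.246
  bounce: vy ← 0.72·12.246 = 8.817
Arc 3: start y=0.000, vy=8.817 → t=1.798, apex=3.963, x_land=81.608, impact vy=-8.817
  bounce: vy ← 0.72·8.817 = 6.348
Arc 4: start y=0.000, vy=6.348 → t=1.294, apex=2.054, x_land=96.635, impact vy=-6.348
  bounce: vy ← 0.72·6.348 = 4.571

1 2.735 14.745 31.751
2 2.497 7.644 60.738
3 1.798 3.963 81.608
4 1.294 2.054 96.635
final: 96.635 4.571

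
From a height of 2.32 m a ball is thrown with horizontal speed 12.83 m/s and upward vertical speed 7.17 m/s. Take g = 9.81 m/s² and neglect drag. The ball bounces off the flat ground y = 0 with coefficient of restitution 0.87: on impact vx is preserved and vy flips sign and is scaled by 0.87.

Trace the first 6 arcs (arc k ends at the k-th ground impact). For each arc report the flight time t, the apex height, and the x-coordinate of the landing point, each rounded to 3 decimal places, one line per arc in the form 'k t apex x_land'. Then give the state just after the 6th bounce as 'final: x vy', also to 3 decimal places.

Arc 1: start y=2.320, vy=7.170 → t=1.734, apex=4.940, x_land=22.253, impact vy=-9.845
  bounce: vy ← 0.87·9.845 = 8.565
Arc 2: start y=0.000, vy=8.565 → t=1.746, apex=3.739, x_land=44.657, impact vy=-8.565
  bounce: vy ← 0.87·8.565 = 7.452
Arc 3: start y=0.000, vy=7.452 → t=1.519, apex=2.830, x_land=64.149, impact vy=-7.452
  bounce: vy ← 0.87·7.452 = 6.483
Arc 4: start y=0.000, vy=6.483 → t=1.322, apex=2.142, x_land=81.107, impact vy=-6.483
  bounce: vy ← 0.87·6.483 = 5.640
Arc 5: start y=0.000, vy=5.640 → t=1.150, apex=1.621, x_land=95.860, impact vy=-5.640
  bounce: vy ← 0.87·5.640 = 4.907
Arc 6: start y=0.000, vy=4.907 → t=1.000, apex=1.227, x_land=108.696, impact vy=-4.907
  bounce: vy ← 0.87·4.907 = 4.269

1 1.734 4.940 22.253
2 1.746 3.739 44.657
3 1.519 2.830 64.149
4 1.322 2.142 81.107
5 1.150 1.621 95.860
6 1.000 1.227 108.696
final: 108.696 4.269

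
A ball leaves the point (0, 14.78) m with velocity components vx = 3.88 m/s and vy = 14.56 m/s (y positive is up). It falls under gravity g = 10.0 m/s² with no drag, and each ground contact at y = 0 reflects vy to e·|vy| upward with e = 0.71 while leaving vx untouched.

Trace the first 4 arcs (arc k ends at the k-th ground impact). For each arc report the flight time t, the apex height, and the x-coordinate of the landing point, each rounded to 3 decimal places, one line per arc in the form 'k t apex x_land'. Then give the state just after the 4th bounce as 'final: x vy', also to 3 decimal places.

1 3.709 25.380 14.391
2 3.199 12.794 26.804
3 2.271 6.449 35.617
4 1.613 3.251 41.875
final: 41.875 5.725

Arc 1: start y=14.780, vy=14.560 → t=3.709, apex=25.380, x_land=14.391, impact vy=-22.530
  bounce: vy ← 0.71·22.530 = 15.996
Arc 2: start y=0.000, vy=15.996 → t=3.199, apex=12.794, x_land=26.804, impact vy=-15.996
  bounce: vy ← 0.71·15.996 = 11.357
Arc 3: start y=0.000, vy=11.357 → t=2.271, apex=6.449, x_land=35.617, impact vy=-11.357
  bounce: vy ← 0.71·11.357 = 8.064
Arc 4: start y=0.000, vy=8.064 → t=1.613, apex=3.251, x_land=41.875, impact vy=-8.064
  bounce: vy ← 0.71·8.064 = 5.725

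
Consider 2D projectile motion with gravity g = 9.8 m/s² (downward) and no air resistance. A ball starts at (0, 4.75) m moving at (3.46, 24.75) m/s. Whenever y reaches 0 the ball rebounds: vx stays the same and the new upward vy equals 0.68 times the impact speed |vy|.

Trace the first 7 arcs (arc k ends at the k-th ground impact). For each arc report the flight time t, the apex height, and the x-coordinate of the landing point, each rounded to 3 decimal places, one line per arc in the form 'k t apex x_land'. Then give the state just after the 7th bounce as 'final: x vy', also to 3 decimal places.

1 5.236 36.003 18.117
2 3.686 16.648 30.872
3 2.507 7.698 39.546
4 1.705 3.560 45.444
5 1.159 1.646 49.454
6 0.788 0.761 52.182
7 0.536 0.352 54.036
final: 54.036 1.786

Arc 1: start y=4.750, vy=24.750 → t=5.236, apex=36.003, x_land=18.117, impact vy=-26.564
  bounce: vy ← 0.68·26.564 = 18.064
Arc 2: start y=0.000, vy=18.064 → t=3.686, apex=16.648, x_land=30.872, impact vy=-18.064
  bounce: vy ← 0.68·18.064 = 12.283
Arc 3: start y=0.000, vy=12.283 → t=2.507, apex=7.698, x_land=39.546, impact vy=-12.283
  bounce: vy ← 0.68·12.283 = 8.353
Arc 4: start y=0.000, vy=8.353 → t=1.705, apex=3.560, x_land=45.444, impact vy=-8.353
  bounce: vy ← 0.68·8.353 = 5.680
Arc 5: start y=0.000, vy=5.680 → t=1.159, apex=1.646, x_land=49.454, impact vy=-5.680
  bounce: vy ← 0.68·5.680 = 3.862
Arc 6: start y=0.000, vy=3.862 → t=0.788, apex=0.761, x_land=52.182, impact vy=-3.862
  bounce: vy ← 0.68·3.862 = 2.626
Arc 7: start y=0.000, vy=2.626 → t=0.536, apex=0.352, x_land=54.036, impact vy=-2.626
  bounce: vy ← 0.68·2.626 = 1.786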